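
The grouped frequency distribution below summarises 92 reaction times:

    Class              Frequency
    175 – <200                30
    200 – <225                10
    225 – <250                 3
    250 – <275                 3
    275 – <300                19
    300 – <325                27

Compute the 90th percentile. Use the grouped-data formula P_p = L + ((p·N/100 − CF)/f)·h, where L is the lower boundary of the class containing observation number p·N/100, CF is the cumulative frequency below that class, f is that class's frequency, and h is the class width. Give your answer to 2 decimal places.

316.48

N = 92; target position k = 90/100 · 92 = 82.8.
Cumulative frequencies: 30, 40, 43, 46, 65, 92.
Observation 82.8 falls in the class 300 – <325.
L = 300, CF = 65, f = 27, h = 25.
P90 = 300 + ((82.8 − 65)/27)·25 = 300 + 16.4815 = 316.481.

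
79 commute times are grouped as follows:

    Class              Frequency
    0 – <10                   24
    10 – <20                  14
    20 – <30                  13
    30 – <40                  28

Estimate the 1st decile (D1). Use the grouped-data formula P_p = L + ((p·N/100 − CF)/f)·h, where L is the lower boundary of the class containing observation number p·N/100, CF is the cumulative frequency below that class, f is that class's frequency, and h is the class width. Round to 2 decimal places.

3.29

N = 79; target position k = 10/100 · 79 = 7.9.
Cumulative frequencies: 24, 38, 51, 79.
Observation 7.9 falls in the class 0 – <10.
L = 0, CF = 0, f = 24, h = 10.
P10 = 0 + ((7.9 − 0)/24)·10 = 0 + 3.29167 = 3.29167.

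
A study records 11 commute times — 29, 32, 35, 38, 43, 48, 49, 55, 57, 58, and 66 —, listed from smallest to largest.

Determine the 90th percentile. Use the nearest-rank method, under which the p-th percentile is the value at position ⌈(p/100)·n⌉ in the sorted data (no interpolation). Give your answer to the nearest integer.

58

n = 11.
Position = ⌈90/100 · 11⌉ = ⌈9.9⌉ = 10.
The value at rank 10 is 58.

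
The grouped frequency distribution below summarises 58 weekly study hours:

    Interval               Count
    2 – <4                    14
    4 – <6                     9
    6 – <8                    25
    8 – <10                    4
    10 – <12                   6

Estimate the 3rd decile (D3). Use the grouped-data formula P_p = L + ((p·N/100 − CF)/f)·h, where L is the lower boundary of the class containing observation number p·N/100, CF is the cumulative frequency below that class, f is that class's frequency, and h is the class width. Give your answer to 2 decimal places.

N = 58; target position k = 30/100 · 58 = 17.4.
Cumulative frequencies: 14, 23, 48, 52, 58.
Observation 17.4 falls in the class 4 – <6.
L = 4, CF = 14, f = 9, h = 2.
P30 = 4 + ((17.4 − 14)/9)·2 = 4 + 0.755556 = 4.75556.

4.76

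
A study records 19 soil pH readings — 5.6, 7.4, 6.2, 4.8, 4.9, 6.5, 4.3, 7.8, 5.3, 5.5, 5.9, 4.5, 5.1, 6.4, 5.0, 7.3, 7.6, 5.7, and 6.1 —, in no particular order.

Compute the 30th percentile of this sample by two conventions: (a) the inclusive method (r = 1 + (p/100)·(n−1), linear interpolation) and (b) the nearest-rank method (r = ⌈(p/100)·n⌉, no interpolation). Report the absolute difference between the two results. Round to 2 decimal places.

0.08

Sorted: 4.3, 4.5, 4.8, 4.9, 5.0, 5.1, 5.3, 5.5, 5.6, 5.7, 5.9, 6.1, 6.2, 6.4, 6.5, 7.3, 7.4, 7.6, 7.8.
n = 19.
(a) r = 6.4; between ranks 6 (5.1) and 7 (5.3): 5.18.
(b) the nearest-rank method: rank 6 → 5.1.
|5.18 − 5.1| = 0.08.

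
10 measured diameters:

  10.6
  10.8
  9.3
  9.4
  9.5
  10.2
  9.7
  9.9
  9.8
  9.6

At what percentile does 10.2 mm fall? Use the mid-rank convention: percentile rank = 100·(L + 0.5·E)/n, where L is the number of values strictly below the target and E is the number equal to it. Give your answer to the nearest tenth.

75.0

Sorted: 9.3, 9.4, 9.5, 9.6, 9.7, 9.8, 9.9, 10.2, 10.6, 10.8.
Count below 10.2: L = 7; count equal: E = 1; n = 10.
Percentile rank = 100·(7 + 0.5·1)/10 = 100·7.5/10 = 75.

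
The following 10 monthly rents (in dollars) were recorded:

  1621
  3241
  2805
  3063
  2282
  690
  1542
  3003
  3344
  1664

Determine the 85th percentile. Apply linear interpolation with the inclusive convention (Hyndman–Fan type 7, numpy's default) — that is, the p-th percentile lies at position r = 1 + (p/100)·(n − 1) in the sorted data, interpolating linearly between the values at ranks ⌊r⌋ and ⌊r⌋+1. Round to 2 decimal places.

3178.70

Sorted: 690, 1542, 1621, 1664, 2282, 2805, 3003, 3063, 3241, 3344.
n = 10.
r = 1 + (85/100)·(10 − 1) = 1 + 7.65 = 8.65.
Rank 8 is 3063 and rank 9 is 3241.
Interpolate: 3063 + 0.65·(3241 − 3063) = 3063 + 0.65·178 = 3178.7.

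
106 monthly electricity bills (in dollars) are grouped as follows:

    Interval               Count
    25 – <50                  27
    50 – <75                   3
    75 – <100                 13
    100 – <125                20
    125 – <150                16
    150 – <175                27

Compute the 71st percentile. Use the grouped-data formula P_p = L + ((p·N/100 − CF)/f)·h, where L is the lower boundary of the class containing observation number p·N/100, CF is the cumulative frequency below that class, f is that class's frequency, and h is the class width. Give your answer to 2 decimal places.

N = 106; target position k = 71/100 · 106 = 75.26.
Cumulative frequencies: 27, 30, 43, 63, 79, 106.
Observation 75.26 falls in the class 125 – <150.
L = 125, CF = 63, f = 16, h = 25.
P71 = 125 + ((75.26 − 63)/16)·25 = 125 + 19.1562 = 144.156.

144.16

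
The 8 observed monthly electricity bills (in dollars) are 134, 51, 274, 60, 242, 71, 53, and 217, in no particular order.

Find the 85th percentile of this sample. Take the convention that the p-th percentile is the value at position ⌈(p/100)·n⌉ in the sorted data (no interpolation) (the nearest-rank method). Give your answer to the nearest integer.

Sorted: 51, 53, 60, 71, 134, 217, 242, 274.
n = 8.
Position = ⌈85/100 · 8⌉ = ⌈6.8⌉ = 7.
The value at rank 7 is 242.

242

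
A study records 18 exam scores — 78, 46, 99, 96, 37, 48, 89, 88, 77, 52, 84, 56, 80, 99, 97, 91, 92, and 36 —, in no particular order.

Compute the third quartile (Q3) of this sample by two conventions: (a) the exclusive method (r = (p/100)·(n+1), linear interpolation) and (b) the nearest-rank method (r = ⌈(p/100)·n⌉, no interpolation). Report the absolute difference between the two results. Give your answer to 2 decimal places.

Sorted: 36, 37, 46, 48, 52, 56, 77, 78, 80, 84, 88, 89, 91, 92, 96, 97, 99, 99.
n = 18.
(a) r = 14.25; between ranks 14 (92) and 15 (96): 93.
(b) the nearest-rank method: rank 14 → 92.
|93 − 92| = 1.

1.00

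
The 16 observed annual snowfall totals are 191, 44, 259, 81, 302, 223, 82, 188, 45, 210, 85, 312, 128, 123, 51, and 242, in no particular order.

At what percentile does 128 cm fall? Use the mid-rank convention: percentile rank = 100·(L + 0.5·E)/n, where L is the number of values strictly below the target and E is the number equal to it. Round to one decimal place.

Sorted: 44, 45, 51, 81, 82, 85, 123, 128, 188, 191, 210, 223, 242, 259, 302, 312.
Count below 128: L = 7; count equal: E = 1; n = 16.
Percentile rank = 100·(7 + 0.5·1)/16 = 100·7.5/16 = 46.88.

46.9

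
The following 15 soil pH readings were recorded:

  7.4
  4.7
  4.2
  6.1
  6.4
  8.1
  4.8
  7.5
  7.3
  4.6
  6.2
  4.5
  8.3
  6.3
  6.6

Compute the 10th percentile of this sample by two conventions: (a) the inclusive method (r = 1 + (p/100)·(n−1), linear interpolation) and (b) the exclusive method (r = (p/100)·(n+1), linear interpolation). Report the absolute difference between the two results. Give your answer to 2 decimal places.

Sorted: 4.2, 4.5, 4.6, 4.7, 4.8, 6.1, 6.2, 6.3, 6.4, 6.6, 7.3, 7.4, 7.5, 8.1, 8.3.
n = 15.
(a) r = 2.4; between ranks 2 (4.5) and 3 (4.6): 4.54.
(b) r = 1.6; between ranks 1 (4.2) and 2 (4.5): 4.38.
|4.54 − 4.38| = 0.16.

0.16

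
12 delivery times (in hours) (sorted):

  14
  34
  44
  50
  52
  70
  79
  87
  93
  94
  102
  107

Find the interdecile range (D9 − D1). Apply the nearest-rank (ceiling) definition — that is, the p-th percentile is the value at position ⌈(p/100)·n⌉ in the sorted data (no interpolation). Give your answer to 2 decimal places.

n = 12.
P10: rank ⌈10/100·12⌉ = 2 → 34.
P90: rank ⌈90/100·12⌉ = 11 → 102.
Difference: 102 − 34 = 68.

68.00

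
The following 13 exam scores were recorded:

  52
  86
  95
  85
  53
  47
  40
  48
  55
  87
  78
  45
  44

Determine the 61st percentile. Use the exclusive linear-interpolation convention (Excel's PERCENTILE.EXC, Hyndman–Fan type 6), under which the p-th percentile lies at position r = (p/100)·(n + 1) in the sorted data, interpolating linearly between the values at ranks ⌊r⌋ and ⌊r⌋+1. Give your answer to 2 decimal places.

Sorted: 40, 44, 45, 47, 48, 52, 53, 55, 78, 85, 86, 87, 95.
n = 13.
r = (61/100)·(13 + 1) = 8.54.
Rank 8 is 55 and rank 9 is 78.
Interpolate: 55 + 0.54·(78 − 55) = 55 + 0.54·23 = 67.42.

67.42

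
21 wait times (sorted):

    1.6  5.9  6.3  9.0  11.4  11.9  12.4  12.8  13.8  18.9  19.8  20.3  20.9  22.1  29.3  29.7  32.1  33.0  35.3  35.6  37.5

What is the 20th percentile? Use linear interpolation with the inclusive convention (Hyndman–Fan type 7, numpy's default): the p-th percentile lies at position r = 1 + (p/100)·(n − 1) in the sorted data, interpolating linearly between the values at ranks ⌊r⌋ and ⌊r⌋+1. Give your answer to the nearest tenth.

n = 21.
r = 1 + (20/100)·(21 − 1) = 1 + 4 = 5.
r is an integer, so P20 is the value at rank 5: 11.4.

11.4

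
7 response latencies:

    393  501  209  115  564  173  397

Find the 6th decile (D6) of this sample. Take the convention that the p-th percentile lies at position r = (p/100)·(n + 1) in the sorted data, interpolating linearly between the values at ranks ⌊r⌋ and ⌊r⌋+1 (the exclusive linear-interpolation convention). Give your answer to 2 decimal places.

Sorted: 115, 173, 209, 393, 397, 501, 564.
n = 7.
r = (60/100)·(7 + 1) = 4.8.
Rank 4 is 393 and rank 5 is 397.
Interpolate: 393 + 0.8·(397 − 393) = 393 + 0.8·4 = 396.2.

396.20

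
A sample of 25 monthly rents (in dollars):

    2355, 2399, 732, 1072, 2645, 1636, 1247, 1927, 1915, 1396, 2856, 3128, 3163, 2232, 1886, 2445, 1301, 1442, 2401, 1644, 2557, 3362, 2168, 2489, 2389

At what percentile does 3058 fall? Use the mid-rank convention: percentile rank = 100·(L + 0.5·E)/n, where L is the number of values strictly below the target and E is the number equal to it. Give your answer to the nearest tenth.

88.0

Sorted: 732, 1072, 1247, 1301, 1396, 1442, 1636, 1644, 1886, 1915, 1927, 2168, 2232, 2355, 2389, 2399, 2401, 2445, 2489, 2557, 2645, 2856, 3128, 3163, 3362.
Count below 3058: L = 22; count equal: E = 0; n = 25.
Percentile rank = 100·(22 + 0.5·0)/25 = 100·22/25 = 88.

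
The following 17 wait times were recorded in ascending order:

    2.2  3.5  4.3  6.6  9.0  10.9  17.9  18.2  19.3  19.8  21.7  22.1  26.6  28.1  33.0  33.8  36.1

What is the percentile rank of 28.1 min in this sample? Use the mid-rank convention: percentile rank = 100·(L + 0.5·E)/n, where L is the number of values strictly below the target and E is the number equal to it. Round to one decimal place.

Count below 28.1: L = 13; count equal: E = 1; n = 17.
Percentile rank = 100·(13 + 0.5·1)/17 = 100·13.5/17 = 79.41.

79.4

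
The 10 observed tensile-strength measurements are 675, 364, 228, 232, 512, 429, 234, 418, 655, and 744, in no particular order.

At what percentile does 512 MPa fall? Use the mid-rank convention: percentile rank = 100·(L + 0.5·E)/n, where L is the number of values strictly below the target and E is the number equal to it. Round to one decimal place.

Sorted: 228, 232, 234, 364, 418, 429, 512, 655, 675, 744.
Count below 512: L = 6; count equal: E = 1; n = 10.
Percentile rank = 100·(6 + 0.5·1)/10 = 100·6.5/10 = 65.

65.0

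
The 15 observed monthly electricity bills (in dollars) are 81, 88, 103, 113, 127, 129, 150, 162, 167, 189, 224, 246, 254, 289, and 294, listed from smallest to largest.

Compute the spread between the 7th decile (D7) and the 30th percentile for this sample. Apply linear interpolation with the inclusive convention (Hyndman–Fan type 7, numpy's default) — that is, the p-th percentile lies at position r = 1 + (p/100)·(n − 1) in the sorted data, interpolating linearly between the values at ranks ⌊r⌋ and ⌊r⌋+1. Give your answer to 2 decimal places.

89.60

n = 15.
P30: r = 5.2; ranks 5–6 are 127, 129; interpolating gives 127.4.
P70: r = 10.8; ranks 10–11 are 189, 224; interpolating gives 217.
Difference: 217 − 127.4 = 89.6.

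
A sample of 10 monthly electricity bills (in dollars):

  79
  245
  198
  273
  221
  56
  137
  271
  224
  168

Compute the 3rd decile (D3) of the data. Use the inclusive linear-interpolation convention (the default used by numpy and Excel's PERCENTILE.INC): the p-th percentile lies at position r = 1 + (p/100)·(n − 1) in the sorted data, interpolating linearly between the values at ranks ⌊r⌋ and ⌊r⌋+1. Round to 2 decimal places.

158.70

Sorted: 56, 79, 137, 168, 198, 221, 224, 245, 271, 273.
n = 10.
r = 1 + (30/100)·(10 − 1) = 1 + 2.7 = 3.7.
Rank 3 is 137 and rank 4 is 168.
Interpolate: 137 + 0.7·(168 − 137) = 137 + 0.7·31 = 158.7.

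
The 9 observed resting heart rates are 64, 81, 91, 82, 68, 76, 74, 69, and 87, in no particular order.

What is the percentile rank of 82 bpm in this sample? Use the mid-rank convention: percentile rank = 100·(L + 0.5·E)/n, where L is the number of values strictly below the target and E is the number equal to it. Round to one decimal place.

72.2

Sorted: 64, 68, 69, 74, 76, 81, 82, 87, 91.
Count below 82: L = 6; count equal: E = 1; n = 9.
Percentile rank = 100·(6 + 0.5·1)/9 = 100·6.5/9 = 72.22.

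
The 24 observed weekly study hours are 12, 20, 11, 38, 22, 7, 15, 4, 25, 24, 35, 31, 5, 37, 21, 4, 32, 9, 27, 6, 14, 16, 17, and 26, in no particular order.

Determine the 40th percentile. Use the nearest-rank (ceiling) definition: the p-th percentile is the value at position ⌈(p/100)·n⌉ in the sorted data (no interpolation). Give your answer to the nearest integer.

Sorted: 4, 4, 5, 6, 7, 9, 11, 12, 14, 15, 16, 17, 20, 21, 22, 24, 25, 26, 27, 31, 32, 35, 37, 38.
n = 24.
Position = ⌈40/100 · 24⌉ = ⌈9.6⌉ = 10.
The value at rank 10 is 15.

15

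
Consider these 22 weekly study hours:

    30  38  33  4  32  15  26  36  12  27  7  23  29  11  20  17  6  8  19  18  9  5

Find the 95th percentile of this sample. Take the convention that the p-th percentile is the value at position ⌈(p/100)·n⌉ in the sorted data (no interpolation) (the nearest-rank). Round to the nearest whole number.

Sorted: 4, 5, 6, 7, 8, 9, 11, 12, 15, 17, 18, 19, 20, 23, 26, 27, 29, 30, 32, 33, 36, 38.
n = 22.
Position = ⌈95/100 · 22⌉ = ⌈20.9⌉ = 21.
The value at rank 21 is 36.

36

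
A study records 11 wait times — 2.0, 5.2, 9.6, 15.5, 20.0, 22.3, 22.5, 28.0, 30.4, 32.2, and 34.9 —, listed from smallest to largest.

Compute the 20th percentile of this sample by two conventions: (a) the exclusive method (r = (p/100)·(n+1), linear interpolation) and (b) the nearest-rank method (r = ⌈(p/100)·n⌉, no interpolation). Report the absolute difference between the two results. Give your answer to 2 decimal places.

n = 11.
(a) r = 2.4; between ranks 2 (5.2) and 3 (9.6): 6.96.
(b) the nearest-rank method: rank 3 → 9.6.
|6.96 − 9.6| = 2.64.

2.64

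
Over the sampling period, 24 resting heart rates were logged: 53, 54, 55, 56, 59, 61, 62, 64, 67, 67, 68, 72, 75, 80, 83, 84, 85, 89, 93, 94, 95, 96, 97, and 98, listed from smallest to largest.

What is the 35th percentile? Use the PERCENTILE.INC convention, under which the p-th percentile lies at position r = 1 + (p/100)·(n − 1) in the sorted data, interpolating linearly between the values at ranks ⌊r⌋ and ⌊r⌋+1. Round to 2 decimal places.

n = 24.
r = 1 + (35/100)·(24 − 1) = 1 + 8.05 = 9.05.
Rank 9 is 67 and rank 10 is 67.
Interpolate: 67 + 0.05·(67 − 67) = 67 + 0.05·0 = 67.

67.00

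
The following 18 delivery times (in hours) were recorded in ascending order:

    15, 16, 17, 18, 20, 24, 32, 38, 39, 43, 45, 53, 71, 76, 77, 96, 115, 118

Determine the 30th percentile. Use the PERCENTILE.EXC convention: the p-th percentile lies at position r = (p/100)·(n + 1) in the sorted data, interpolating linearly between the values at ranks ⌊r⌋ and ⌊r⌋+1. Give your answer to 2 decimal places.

22.80

n = 18.
r = (30/100)·(18 + 1) = 5.7.
Rank 5 is 20 and rank 6 is 24.
Interpolate: 20 + 0.7·(24 − 20) = 20 + 0.7·4 = 22.8.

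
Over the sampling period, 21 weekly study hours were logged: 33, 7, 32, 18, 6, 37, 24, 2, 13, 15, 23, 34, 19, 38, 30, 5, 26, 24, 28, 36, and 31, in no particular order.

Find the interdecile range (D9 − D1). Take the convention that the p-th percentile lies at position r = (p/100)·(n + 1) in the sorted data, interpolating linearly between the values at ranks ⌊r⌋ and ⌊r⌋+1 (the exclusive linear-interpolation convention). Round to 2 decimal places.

Sorted: 2, 5, 6, 7, 13, 15, 18, 19, 23, 24, 24, 26, 28, 30, 31, 32, 33, 34, 36, 37, 38.
n = 21.
P10: r = 2.2; ranks 2–3 are 5, 6; interpolating gives 5.2.
P90: r = 19.8; ranks 19–20 are 36, 37; interpolating gives 36.8.
Difference: 36.8 − 5.2 = 31.6.

31.60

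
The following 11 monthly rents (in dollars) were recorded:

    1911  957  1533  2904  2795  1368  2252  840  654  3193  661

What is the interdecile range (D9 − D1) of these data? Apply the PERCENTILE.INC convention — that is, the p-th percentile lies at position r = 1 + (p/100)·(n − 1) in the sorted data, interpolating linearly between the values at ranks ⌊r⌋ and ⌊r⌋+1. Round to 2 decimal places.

Sorted: 654, 661, 840, 957, 1368, 1533, 1911, 2252, 2795, 2904, 3193.
n = 11.
P10: r = 2 (integer) → 661.
P90: r = 10 (integer) → 2904.
Difference: 2904 − 661 = 2243.

2243.00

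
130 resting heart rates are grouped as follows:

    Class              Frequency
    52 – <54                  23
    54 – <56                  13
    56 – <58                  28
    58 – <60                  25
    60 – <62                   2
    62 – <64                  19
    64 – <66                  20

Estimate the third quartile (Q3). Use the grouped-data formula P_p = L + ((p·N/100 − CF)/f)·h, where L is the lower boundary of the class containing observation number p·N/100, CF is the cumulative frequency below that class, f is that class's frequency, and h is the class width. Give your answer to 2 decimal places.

N = 130; target position k = 75/100 · 130 = 97.5.
Cumulative frequencies: 23, 36, 64, 89, 91, 110, 130.
Observation 97.5 falls in the class 62 – <64.
L = 62, CF = 91, f = 19, h = 2.
P75 = 62 + ((97.5 − 91)/19)·2 = 62 + 0.684211 = 62.6842.

62.68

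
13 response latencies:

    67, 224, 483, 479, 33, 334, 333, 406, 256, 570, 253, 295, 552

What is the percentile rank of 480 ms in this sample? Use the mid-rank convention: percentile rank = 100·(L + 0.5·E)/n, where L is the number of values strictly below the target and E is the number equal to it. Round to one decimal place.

Sorted: 33, 67, 224, 253, 256, 295, 333, 334, 406, 479, 483, 552, 570.
Count below 480: L = 10; count equal: E = 0; n = 13.
Percentile rank = 100·(10 + 0.5·0)/13 = 100·10/13 = 76.92.

76.9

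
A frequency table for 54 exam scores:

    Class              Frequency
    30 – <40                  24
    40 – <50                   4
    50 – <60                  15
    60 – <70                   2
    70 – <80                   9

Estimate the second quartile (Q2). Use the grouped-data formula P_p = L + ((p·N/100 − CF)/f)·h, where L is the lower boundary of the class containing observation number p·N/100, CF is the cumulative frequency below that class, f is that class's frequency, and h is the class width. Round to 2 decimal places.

47.50

N = 54; target position k = 50/100 · 54 = 27.
Cumulative frequencies: 24, 28, 43, 45, 54.
Observation 27 falls in the class 40 – <50.
L = 40, CF = 24, f = 4, h = 10.
P50 = 40 + ((27 − 24)/4)·10 = 40 + 7.5 = 47.5.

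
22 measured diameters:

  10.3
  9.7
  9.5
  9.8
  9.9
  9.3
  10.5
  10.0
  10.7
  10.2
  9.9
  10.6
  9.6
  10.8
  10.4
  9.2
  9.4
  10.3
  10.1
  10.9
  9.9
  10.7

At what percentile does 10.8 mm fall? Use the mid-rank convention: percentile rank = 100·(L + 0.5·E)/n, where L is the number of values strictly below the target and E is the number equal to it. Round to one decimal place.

93.2

Sorted: 9.2, 9.3, 9.4, 9.5, 9.6, 9.7, 9.8, 9.9, 9.9, 9.9, 10.0, 10.1, 10.2, 10.3, 10.3, 10.4, 10.5, 10.6, 10.7, 10.7, 10.8, 10.9.
Count below 10.8: L = 20; count equal: E = 1; n = 22.
Percentile rank = 100·(20 + 0.5·1)/22 = 100·20.5/22 = 93.18.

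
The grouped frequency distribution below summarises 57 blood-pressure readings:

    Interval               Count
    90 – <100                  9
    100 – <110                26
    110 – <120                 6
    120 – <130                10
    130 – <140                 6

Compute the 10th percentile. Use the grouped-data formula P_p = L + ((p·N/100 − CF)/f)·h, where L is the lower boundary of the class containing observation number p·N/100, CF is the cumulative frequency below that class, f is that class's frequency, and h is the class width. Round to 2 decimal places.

96.33

N = 57; target position k = 10/100 · 57 = 5.7.
Cumulative frequencies: 9, 35, 41, 51, 57.
Observation 5.7 falls in the class 90 – <100.
L = 90, CF = 0, f = 9, h = 10.
P10 = 90 + ((5.7 − 0)/9)·10 = 90 + 6.33333 = 96.3333.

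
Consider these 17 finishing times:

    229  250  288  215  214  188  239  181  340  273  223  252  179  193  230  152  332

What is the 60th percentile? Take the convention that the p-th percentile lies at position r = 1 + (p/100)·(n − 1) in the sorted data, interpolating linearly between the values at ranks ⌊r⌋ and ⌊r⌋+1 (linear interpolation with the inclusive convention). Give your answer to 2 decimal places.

Sorted: 152, 179, 181, 188, 193, 214, 215, 223, 229, 230, 239, 250, 252, 273, 288, 332, 340.
n = 17.
r = 1 + (60/100)·(17 − 1) = 1 + 9.6 = 10.6.
Rank 10 is 230 and rank 11 is 239.
Interpolate: 230 + 0.6·(239 − 230) = 230 + 0.6·9 = 235.4.

235.40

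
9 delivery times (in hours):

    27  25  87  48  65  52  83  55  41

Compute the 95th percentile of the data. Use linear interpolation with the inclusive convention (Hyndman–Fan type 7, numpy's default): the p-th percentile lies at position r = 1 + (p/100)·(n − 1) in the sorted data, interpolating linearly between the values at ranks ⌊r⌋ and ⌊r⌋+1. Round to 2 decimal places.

Sorted: 25, 27, 41, 48, 52, 55, 65, 83, 87.
n = 9.
r = 1 + (95/100)·(9 − 1) = 1 + 7.6 = 8.6.
Rank 8 is 83 and rank 9 is 87.
Interpolate: 83 + 0.6·(87 − 83) = 83 + 0.6·4 = 85.4.

85.40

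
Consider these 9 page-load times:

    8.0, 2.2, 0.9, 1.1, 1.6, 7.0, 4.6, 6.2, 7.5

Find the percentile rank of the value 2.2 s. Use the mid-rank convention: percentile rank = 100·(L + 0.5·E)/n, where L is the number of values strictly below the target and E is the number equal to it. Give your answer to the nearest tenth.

Sorted: 0.9, 1.1, 1.6, 2.2, 4.6, 6.2, 7.0, 7.5, 8.0.
Count below 2.2: L = 3; count equal: E = 1; n = 9.
Percentile rank = 100·(3 + 0.5·1)/9 = 100·3.5/9 = 38.89.

38.9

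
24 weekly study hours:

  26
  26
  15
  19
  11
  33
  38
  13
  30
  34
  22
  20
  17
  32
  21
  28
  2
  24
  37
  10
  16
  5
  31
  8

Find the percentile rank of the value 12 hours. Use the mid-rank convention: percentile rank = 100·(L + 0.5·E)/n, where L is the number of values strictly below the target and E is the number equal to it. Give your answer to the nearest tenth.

20.8

Sorted: 2, 5, 8, 10, 11, 13, 15, 16, 17, 19, 20, 21, 22, 24, 26, 26, 28, 30, 31, 32, 33, 34, 37, 38.
Count below 12: L = 5; count equal: E = 0; n = 24.
Percentile rank = 100·(5 + 0.5·0)/24 = 100·5/24 = 20.83.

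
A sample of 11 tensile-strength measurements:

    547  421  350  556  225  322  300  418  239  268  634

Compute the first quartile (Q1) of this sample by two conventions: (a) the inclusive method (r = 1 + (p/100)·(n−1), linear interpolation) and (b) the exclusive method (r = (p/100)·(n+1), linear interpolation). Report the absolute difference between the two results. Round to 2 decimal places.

Sorted: 225, 239, 268, 300, 322, 350, 418, 421, 547, 556, 634.
n = 11.
(a) r = 3.5; between ranks 3 (268) and 4 (300): 284.
(b) r = 3 → value at rank 3 = 268.
|284 − 268| = 16.

16.00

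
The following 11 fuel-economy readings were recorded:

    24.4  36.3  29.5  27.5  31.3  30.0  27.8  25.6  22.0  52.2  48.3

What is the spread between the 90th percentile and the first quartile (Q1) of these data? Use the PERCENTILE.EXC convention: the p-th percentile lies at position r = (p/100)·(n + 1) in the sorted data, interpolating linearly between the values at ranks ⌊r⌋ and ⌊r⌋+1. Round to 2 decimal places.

Sorted: 22.0, 24.4, 25.6, 27.5, 27.8, 29.5, 30.0, 31.3, 36.3, 48.3, 52.2.
n = 11.
P25: r = 3 (integer) → 25.6.
P90: r = 10.8; ranks 10–11 are 48.3, 52.2; interpolating gives 51.42.
Difference: 51.42 − 25.6 = 25.82.

25.82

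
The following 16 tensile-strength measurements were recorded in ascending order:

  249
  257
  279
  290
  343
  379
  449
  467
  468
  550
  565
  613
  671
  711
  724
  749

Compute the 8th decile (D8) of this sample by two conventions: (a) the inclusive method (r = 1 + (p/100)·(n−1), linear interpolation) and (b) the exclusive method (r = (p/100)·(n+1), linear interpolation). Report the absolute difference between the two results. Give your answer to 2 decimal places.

24.00

n = 16.
(a) r = 13 → value at rank 13 = 671.
(b) r = 13.6; between ranks 13 (671) and 14 (711): 695.
|671 − 695| = 24.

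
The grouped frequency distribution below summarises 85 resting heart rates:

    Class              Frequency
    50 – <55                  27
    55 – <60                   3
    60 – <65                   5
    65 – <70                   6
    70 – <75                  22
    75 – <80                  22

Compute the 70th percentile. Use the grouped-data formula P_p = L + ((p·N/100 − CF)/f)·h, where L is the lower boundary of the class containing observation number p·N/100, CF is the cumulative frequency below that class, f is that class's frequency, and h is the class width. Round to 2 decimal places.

N = 85; target position k = 70/100 · 85 = 59.5.
Cumulative frequencies: 27, 30, 35, 41, 63, 85.
Observation 59.5 falls in the class 70 – <75.
L = 70, CF = 41, f = 22, h = 5.
P70 = 70 + ((59.5 − 41)/22)·5 = 70 + 4.20455 = 74.2045.

74.20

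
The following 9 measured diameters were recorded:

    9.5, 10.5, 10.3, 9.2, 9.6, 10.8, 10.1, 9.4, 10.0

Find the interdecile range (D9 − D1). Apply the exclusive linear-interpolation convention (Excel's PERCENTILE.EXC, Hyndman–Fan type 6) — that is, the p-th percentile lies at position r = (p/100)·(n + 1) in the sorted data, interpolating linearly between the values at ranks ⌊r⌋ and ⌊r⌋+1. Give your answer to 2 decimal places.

Sorted: 9.2, 9.4, 9.5, 9.6, 10.0, 10.1, 10.3, 10.5, 10.8.
n = 9.
P10: r = 1 (integer) → 9.2.
P90: r = 9 (integer) → 10.8.
Difference: 10.8 − 9.2 = 1.6.

1.60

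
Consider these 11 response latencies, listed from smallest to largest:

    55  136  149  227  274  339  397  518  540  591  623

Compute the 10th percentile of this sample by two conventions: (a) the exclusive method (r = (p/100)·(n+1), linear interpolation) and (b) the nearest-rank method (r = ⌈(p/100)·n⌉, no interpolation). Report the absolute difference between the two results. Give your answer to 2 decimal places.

64.80

n = 11.
(a) r = 1.2; between ranks 1 (55) and 2 (136): 71.2.
(b) the nearest-rank method: rank 2 → 136.
|71.2 − 136| = 64.8.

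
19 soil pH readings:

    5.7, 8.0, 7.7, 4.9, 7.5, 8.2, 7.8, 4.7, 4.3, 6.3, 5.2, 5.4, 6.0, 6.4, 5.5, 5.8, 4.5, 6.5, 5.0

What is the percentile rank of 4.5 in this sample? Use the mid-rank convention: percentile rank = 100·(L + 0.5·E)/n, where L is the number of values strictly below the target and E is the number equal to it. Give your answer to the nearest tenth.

7.9

Sorted: 4.3, 4.5, 4.7, 4.9, 5.0, 5.2, 5.4, 5.5, 5.7, 5.8, 6.0, 6.3, 6.4, 6.5, 7.5, 7.7, 7.8, 8.0, 8.2.
Count below 4.5: L = 1; count equal: E = 1; n = 19.
Percentile rank = 100·(1 + 0.5·1)/19 = 100·1.5/19 = 7.895.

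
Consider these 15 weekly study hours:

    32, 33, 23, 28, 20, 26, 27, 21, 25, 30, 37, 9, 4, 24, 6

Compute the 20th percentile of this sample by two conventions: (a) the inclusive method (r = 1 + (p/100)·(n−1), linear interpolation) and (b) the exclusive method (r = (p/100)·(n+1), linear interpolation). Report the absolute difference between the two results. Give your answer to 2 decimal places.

6.60

Sorted: 4, 6, 9, 20, 21, 23, 24, 25, 26, 27, 28, 30, 32, 33, 37.
n = 15.
(a) r = 3.8; between ranks 3 (9) and 4 (20): 17.8.
(b) r = 3.2; between ranks 3 (9) and 4 (20): 11.2.
|17.8 − 11.2| = 6.6.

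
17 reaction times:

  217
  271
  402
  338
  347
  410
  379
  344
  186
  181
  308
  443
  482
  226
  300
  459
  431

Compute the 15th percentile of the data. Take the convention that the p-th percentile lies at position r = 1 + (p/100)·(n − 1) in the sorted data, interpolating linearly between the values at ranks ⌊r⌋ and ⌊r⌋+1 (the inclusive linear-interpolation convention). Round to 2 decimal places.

Sorted: 181, 186, 217, 226, 271, 300, 308, 338, 344, 347, 379, 402, 410, 431, 443, 459, 482.
n = 17.
r = 1 + (15/100)·(17 − 1) = 1 + 2.4 = 3.4.
Rank 3 is 217 and rank 4 is 226.
Interpolate: 217 + 0.4·(226 − 217) = 217 + 0.4·9 = 220.6.

220.60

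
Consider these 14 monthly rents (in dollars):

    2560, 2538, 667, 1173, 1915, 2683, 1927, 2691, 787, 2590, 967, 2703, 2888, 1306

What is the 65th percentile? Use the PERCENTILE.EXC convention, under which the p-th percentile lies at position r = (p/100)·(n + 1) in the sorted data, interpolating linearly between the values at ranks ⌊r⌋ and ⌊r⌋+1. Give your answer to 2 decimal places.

2582.50

Sorted: 667, 787, 967, 1173, 1306, 1915, 1927, 2538, 2560, 2590, 2683, 2691, 2703, 2888.
n = 14.
r = (65/100)·(14 + 1) = 9.75.
Rank 9 is 2560 and rank 10 is 2590.
Interpolate: 2560 + 0.75·(2590 − 2560) = 2560 + 0.75·30 = 2582.5.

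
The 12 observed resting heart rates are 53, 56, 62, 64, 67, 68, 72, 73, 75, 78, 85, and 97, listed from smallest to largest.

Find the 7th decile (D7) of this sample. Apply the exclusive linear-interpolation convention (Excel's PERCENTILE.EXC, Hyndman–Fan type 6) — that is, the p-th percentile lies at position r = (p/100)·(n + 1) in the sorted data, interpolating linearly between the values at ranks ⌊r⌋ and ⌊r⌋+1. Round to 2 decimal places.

75.30

n = 12.
r = (70/100)·(12 + 1) = 9.1.
Rank 9 is 75 and rank 10 is 78.
Interpolate: 75 + 0.1·(78 − 75) = 75 + 0.1·3 = 75.3.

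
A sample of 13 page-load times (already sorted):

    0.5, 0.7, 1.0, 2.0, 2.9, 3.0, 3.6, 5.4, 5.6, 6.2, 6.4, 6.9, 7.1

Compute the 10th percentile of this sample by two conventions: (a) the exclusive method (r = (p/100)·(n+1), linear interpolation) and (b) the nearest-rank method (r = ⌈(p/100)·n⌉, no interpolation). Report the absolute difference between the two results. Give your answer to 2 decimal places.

n = 13.
(a) r = 1.4; between ranks 1 (0.5) and 2 (0.7): 0.58.
(b) the nearest-rank method: rank 2 → 0.7.
|0.58 − 0.7| = 0.12.

0.12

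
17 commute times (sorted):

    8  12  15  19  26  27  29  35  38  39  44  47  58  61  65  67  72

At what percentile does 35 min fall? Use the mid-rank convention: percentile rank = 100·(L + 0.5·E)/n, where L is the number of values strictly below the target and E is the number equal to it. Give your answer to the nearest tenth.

44.1

Count below 35: L = 7; count equal: E = 1; n = 17.
Percentile rank = 100·(7 + 0.5·1)/17 = 100·7.5/17 = 44.12.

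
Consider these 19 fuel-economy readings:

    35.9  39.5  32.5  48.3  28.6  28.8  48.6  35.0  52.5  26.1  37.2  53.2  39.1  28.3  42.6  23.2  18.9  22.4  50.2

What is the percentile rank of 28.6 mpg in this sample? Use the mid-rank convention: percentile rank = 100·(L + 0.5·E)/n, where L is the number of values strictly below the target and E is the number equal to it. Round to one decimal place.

Sorted: 18.9, 22.4, 23.2, 26.1, 28.3, 28.6, 28.8, 32.5, 35.0, 35.9, 37.2, 39.1, 39.5, 42.6, 48.3, 48.6, 50.2, 52.5, 53.2.
Count below 28.6: L = 5; count equal: E = 1; n = 19.
Percentile rank = 100·(5 + 0.5·1)/19 = 100·5.5/19 = 28.95.

28.9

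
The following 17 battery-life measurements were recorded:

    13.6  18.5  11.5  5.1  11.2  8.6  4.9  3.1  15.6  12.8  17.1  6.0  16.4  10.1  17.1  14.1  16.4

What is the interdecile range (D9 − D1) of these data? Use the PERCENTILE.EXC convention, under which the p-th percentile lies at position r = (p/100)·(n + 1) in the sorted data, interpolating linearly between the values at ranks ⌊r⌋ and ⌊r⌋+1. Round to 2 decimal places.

12.84

Sorted: 3.1, 4.9, 5.1, 6.0, 8.6, 10.1, 11.2, 11.5, 12.8, 13.6, 14.1, 15.6, 16.4, 16.4, 17.1, 17.1, 18.5.
n = 17.
P10: r = 1.8; ranks 1–2 are 3.1, 4.9; interpolating gives 4.54.
P90: r = 16.2; ranks 16–17 are 17.1, 18.5; interpolating gives 17.38.
Difference: 17.38 − 4.54 = 12.84.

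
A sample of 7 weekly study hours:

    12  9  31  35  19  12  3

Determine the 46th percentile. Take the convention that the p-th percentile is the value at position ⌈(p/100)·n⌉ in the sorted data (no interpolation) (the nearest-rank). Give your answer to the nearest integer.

12

Sorted: 3, 9, 12, 12, 19, 31, 35.
n = 7.
Position = ⌈46/100 · 7⌉ = ⌈3.22⌉ = 4.
The value at rank 4 is 12.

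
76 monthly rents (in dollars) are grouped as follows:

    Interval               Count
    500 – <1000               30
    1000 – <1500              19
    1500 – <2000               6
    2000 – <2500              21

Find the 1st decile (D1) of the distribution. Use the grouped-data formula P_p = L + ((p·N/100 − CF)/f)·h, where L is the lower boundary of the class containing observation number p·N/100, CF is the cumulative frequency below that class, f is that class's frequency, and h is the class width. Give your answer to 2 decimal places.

626.67

N = 76; target position k = 10/100 · 76 = 7.6.
Cumulative frequencies: 30, 49, 55, 76.
Observation 7.6 falls in the class 500 – <1000.
L = 500, CF = 0, f = 30, h = 500.
P10 = 500 + ((7.6 − 0)/30)·500 = 500 + 126.667 = 626.667.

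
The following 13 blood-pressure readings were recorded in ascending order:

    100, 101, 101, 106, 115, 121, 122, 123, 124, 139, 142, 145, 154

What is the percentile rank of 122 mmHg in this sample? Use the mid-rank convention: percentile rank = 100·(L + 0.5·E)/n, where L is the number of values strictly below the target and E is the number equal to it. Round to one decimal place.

50.0

Count below 122: L = 6; count equal: E = 1; n = 13.
Percentile rank = 100·(6 + 0.5·1)/13 = 100·6.5/13 = 50.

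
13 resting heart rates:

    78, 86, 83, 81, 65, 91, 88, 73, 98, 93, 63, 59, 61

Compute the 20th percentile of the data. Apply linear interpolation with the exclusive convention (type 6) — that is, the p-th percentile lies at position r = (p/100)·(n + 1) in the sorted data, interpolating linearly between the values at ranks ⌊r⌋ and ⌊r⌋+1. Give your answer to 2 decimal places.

62.60

Sorted: 59, 61, 63, 65, 73, 78, 81, 83, 86, 88, 91, 93, 98.
n = 13.
r = (20/100)·(13 + 1) = 2.8.
Rank 2 is 61 and rank 3 is 63.
Interpolate: 61 + 0.8·(63 − 61) = 61 + 0.8·2 = 62.6.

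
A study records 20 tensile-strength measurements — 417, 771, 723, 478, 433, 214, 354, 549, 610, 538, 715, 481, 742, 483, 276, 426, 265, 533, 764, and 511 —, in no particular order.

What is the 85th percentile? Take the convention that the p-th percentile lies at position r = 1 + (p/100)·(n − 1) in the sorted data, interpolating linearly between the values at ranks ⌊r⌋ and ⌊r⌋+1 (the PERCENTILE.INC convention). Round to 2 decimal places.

725.85

Sorted: 214, 265, 276, 354, 417, 426, 433, 478, 481, 483, 511, 533, 538, 549, 610, 715, 723, 742, 764, 771.
n = 20.
r = 1 + (85/100)·(20 − 1) = 1 + 16.15 = 17.15.
Rank 17 is 723 and rank 18 is 742.
Interpolate: 723 + 0.15·(742 − 723) = 723 + 0.15·19 = 725.85.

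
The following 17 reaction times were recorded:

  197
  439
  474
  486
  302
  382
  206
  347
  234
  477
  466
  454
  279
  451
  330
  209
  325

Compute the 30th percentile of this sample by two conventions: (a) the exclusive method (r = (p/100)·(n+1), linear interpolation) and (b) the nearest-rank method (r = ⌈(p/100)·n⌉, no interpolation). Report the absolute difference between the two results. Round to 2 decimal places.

Sorted: 197, 206, 209, 234, 279, 302, 325, 330, 347, 382, 439, 451, 454, 466, 474, 477, 486.
n = 17.
(a) r = 5.4; between ranks 5 (279) and 6 (302): 288.2.
(b) the nearest-rank method: rank 6 → 302.
|288.2 − 302| = 13.8.

13.80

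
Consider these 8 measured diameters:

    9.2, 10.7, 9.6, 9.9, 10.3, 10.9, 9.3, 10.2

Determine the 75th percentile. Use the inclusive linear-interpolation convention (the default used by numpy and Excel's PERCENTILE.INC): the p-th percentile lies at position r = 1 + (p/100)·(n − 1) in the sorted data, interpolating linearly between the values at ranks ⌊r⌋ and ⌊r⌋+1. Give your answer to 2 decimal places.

10.40

Sorted: 9.2, 9.3, 9.6, 9.9, 10.2, 10.3, 10.7, 10.9.
n = 8.
r = 1 + (75/100)·(8 − 1) = 1 + 5.25 = 6.25.
Rank 6 is 10.3 and rank 7 is 10.7.
Interpolate: 10.3 + 0.25·(10.7 − 10.3) = 10.3 + 0.25·0.4 = 10.4.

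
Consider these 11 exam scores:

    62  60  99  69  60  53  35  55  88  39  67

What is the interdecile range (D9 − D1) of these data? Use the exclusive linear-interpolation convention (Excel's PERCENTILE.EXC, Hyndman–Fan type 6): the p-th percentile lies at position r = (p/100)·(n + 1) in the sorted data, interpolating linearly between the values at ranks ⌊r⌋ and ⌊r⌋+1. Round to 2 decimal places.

Sorted: 35, 39, 53, 55, 60, 60, 62, 67, 69, 88, 99.
n = 11.
P10: r = 1.2; ranks 1–2 are 35, 39; interpolating gives 35.8.
P90: r = 10.8; ranks 10–11 are 88, 99; interpolating gives 96.8.
Difference: 96.8 − 35.8 = 61.

61.00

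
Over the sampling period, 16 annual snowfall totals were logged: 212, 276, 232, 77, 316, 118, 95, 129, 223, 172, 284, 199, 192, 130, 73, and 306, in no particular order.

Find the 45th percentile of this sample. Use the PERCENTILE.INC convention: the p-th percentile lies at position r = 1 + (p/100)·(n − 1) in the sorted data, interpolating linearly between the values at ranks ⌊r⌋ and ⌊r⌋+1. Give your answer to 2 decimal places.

187.00

Sorted: 73, 77, 95, 118, 129, 130, 172, 192, 199, 212, 223, 232, 276, 284, 306, 316.
n = 16.
r = 1 + (45/100)·(16 − 1) = 1 + 6.75 = 7.75.
Rank 7 is 172 and rank 8 is 192.
Interpolate: 172 + 0.75·(192 − 172) = 172 + 0.75·20 = 187.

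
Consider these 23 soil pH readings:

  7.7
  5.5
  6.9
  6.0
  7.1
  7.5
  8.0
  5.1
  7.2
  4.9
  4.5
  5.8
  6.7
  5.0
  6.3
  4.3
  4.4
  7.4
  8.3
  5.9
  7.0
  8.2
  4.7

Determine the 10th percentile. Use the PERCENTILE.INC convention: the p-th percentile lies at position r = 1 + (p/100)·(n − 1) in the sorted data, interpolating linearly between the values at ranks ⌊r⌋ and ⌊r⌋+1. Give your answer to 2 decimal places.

Sorted: 4.3, 4.4, 4.5, 4.7, 4.9, 5.0, 5.1, 5.5, 5.8, 5.9, 6.0, 6.3, 6.7, 6.9, 7.0, 7.1, 7.2, 7.4, 7.5, 7.7, 8.0, 8.2, 8.3.
n = 23.
r = 1 + (10/100)·(23 − 1) = 1 + 2.2 = 3.2.
Rank 3 is 4.5 and rank 4 is 4.7.
Interpolate: 4.5 + 0.2·(4.7 − 4.5) = 4.5 + 0.2·0.2 = 4.54.

4.54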